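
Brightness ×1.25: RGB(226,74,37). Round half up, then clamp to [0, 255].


Multiply each channel by 1.25, round half up, clamp to [0, 255]
R: 226×1.25 = 282.5 → round → 283 → clamp → 255
G: 74×1.25 = 92.5 → round → 93
B: 37×1.25 = 46.25 → round → 46
= RGB(255, 93, 46)


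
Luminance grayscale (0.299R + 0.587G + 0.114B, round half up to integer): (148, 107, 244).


Gray = 0.299×R + 0.587×G + 0.114×B
Gray = 0.299×148 + 0.587×107 + 0.114×244
Gray = 44.252 + 62.809 + 27.816
Gray = 134.877 → round half up → 135
Gray = 135


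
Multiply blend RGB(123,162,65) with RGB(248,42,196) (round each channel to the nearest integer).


Multiply: C = A×B/255, rounded to nearest integer
R: 123×248/255 = 30504/255 ≈ 119.624 → 120
G: 162×42/255 = 6804/255 ≈ 26.682 → 27
B: 65×196/255 = 12740/255 ≈ 49.961 → 50
= RGB(120, 27, 50)


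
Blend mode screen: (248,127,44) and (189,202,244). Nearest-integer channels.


Screen: C = 255 - (255-A)×(255-B)/255, rounded to nearest integer
R: 255 - (255-248)×(255-189)/255 = 255 - 462/255 ≈ 255 - 1.812 = 253.188 → 253
G: 255 - (255-127)×(255-202)/255 = 255 - 6784/255 ≈ 255 - 26.604 = 228.396 → 228
B: 255 - (255-44)×(255-244)/255 = 255 - 2321/255 ≈ 255 - 9.102 = 245.898 → 246
= RGB(253, 228, 246)


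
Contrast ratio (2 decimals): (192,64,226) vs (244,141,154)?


Linearize each sRGB channel c=v/255: c/12.92 if c ≤ 0.04045 else ((c+0.055)/1.055)^2.4
L = 0.2126×R_lin + 0.7152×G_lin + 0.0722×B_lin
Color 1 (192,64,226):
  R=192: 192/255≈0.7529 > 0.04045 → ((0.7529+0.055)/1.055)^2.4 ≈ 0.52712
  G=64: 64/255≈0.2510 > 0.04045 → ((0.2510+0.055)/1.055)^2.4 ≈ 0.05127
  B=226: 226/255≈0.8863 > 0.04045 → ((0.8863+0.055)/1.055)^2.4 ≈ 0.76052
  L1 = 0.2126×0.52712 + 0.7152×0.05127 + 0.0722×0.76052 ≈ 0.20364
Color 2 (244,141,154):
  R=244: 244/255≈0.9569 > 0.04045 → ((0.9569+0.055)/1.055)^2.4 ≈ 0.90466
  G=141: 141/255≈0.5529 > 0.04045 → ((0.5529+0.055)/1.055)^2.4 ≈ 0.26636
  B=154: 154/255≈0.6039 > 0.04045 → ((0.6039+0.055)/1.055)^2.4 ≈ 0.32314
  L2 = 0.2126×0.90466 + 0.7152×0.26636 + 0.0722×0.32314 ≈ 0.40616
Lighter = 0.40616, Darker = 0.20364
Ratio = (L_lighter + 0.05) / (L_darker + 0.05)
Ratio = (0.40616 + 0.05) / (0.20364 + 0.05) = 0.45616 / 0.25364 ≈ 1.7984
Ratio ≈ 1.80:1


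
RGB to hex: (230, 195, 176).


R = 230 → E6 (hex)
G = 195 → C3 (hex)
B = 176 → B0 (hex)
Hex = #E6C3B0


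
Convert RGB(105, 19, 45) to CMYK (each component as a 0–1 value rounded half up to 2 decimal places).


R'=105/255≈0.4118, G'=19/255≈0.0745, B'=45/255≈0.1765
K = 1 - max(R',G',B') = 1 - 105/255 = 150/255 = 0.58823… → 0.59
(1-R'-K)/(1-K) simplifies to (max-R)/max with max = 105:
C = (105-105)/105 = 0/105 = 0 → 0.00
M = (105-19)/105 = 86/105 = 0.81904… → 0.82
Y = (105-45)/105 = 60/105 = 0.57142… → 0.57
= CMYK(0.00, 0.82, 0.57, 0.59)


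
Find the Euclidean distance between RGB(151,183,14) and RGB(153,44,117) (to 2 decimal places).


d = √[(R₁-R₂)² + (G₁-G₂)² + (B₁-B₂)²]
d = √[(151-153)² + (183-44)² + (14-117)²]
d = √[4 + 19321 + 10609]
d = √29934
d ≈ 173.01


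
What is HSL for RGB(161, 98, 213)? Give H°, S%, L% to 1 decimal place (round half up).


Normalize: R'=161/255≈0.6314, G'=98/255≈0.3843, B'=213/255≈0.8353
Max=213/255, Min=98/255, Δ=Max-Min=115/255
L = (Max+Min)/2 = (213+98)/510 = 311/510 = 0.60980… → L = 61.0%
L > 0.5 → S = Δ/(2-Max-Min) = 115/(510-213-98) = 115/199 = 0.57788… → S = 57.8%
(the 1/255 factors cancel in S and H, so raw channel differences can be used)
Max is B' → H = 60 × ((R-G)/Δ + 4) = 60 × ((161-98)/115 + 4)
  63/115 + 4 = 0.5478… + 4 = 4.5478…
  H = 60 × 4.5478… = 272.869…° → H = 272.9°
= HSL(272.9°, 57.8%, 61.0%)


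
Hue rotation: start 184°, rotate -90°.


New hue = (H + rotation) mod 360
New hue = (184 -90) mod 360
= 94 mod 360
= 94°


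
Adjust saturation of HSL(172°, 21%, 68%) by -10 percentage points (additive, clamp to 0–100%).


Original S = 21%
Adjustment = -10 percentage points
New S = 21 + (-10) = 11
Clamp to [0, 100] → 11
= HSL(172°, 11%, 68%)


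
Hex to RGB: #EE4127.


EE → 238 (R)
41 → 65 (G)
27 → 39 (B)
= RGB(238, 65, 39)


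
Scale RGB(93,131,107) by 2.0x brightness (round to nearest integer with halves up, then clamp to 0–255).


Multiply each channel by 2.0, round half up, clamp to [0, 255]
R: 93×2.0 = 186
G: 131×2.0 = 262 → clamp → 255
B: 107×2.0 = 214
= RGB(186, 255, 214)


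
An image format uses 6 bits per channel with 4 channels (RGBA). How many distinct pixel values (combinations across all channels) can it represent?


Total bits = 6 bits/channel × 4 channels = 24 bits
Distinct pixel values = 2^24
= 16,777,216 pixel values


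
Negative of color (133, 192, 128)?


Invert: (255-R, 255-G, 255-B)
R: 255-133 = 122
G: 255-192 = 63
B: 255-128 = 127
= RGB(122, 63, 127)


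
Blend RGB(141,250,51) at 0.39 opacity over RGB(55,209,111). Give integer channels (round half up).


C = α×F + (1-α)×B, with 1-α = 0.61
R: 0.39×141 + 0.61×55 = 54.99 + 33.55 = 88.54 → 89
G: 0.39×250 + 0.61×209 = 97.50 + 127.49 = 224.99 → 225
B: 0.39×51 + 0.61×111 = 19.89 + 67.71 = 87.60 → 88
= RGB(89, 225, 88)


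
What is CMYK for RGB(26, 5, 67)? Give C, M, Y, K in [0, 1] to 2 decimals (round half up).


R'=26/255≈0.1020, G'=5/255≈0.0196, B'=67/255≈0.2627
K = 1 - max(R',G',B') = 1 - 67/255 = 188/255 = 0.73725… → 0.74
(1-R'-K)/(1-K) simplifies to (max-R)/max with max = 67:
C = (67-26)/67 = 41/67 = 0.61194… → 0.61
M = (67-5)/67 = 62/67 = 0.92537… → 0.93
Y = (67-67)/67 = 0/67 = 0 → 0.00
= CMYK(0.61, 0.93, 0.00, 0.74)


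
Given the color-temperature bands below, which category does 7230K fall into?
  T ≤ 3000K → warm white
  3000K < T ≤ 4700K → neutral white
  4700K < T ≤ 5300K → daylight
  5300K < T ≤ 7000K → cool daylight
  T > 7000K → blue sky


Temperature: 7230K
7230K > 7000K → blue sky
Classification: blue sky


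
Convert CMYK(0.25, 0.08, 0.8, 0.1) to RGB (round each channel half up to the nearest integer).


R = 255 × (1-C) × (1-K) = 255 × 0.75 × 0.90 = 172.125 → 172
G = 255 × (1-M) × (1-K) = 255 × 0.92 × 0.90 = 211.14 → 211
B = 255 × (1-Y) × (1-K) = 255 × 0.20 × 0.90 = 45.9 → 46
= RGB(172, 211, 46)


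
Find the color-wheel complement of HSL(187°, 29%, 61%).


Complement = opposite side of color wheel = hue + 180°
H' = (187 + 180) mod 360 = 7°
S and L unchanged.
= HSL(7°, 29%, 61%)


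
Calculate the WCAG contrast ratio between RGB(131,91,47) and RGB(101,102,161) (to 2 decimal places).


Linearize each sRGB channel c=v/255: c/12.92 if c ≤ 0.04045 else ((c+0.055)/1.055)^2.4
L = 0.2126×R_lin + 0.7152×G_lin + 0.0722×B_lin
Color 1 (131,91,47):
  R=131: 131/255≈0.5137 > 0.04045 → ((0.5137+0.055)/1.055)^2.4 ≈ 0.22697
  G=91: 91/255≈0.3569 > 0.04045 → ((0.3569+0.055)/1.055)^2.4 ≈ 0.10462
  B=47: 47/255≈0.1843 > 0.04045 → ((0.1843+0.055)/1.055)^2.4 ≈ 0.02843
  L1 = 0.2126×0.22697 + 0.7152×0.10462 + 0.0722×0.02843 ≈ 0.12513
Color 2 (101,102,161):
  R=101: 101/255≈0.3961 > 0.04045 → ((0.3961+0.055)/1.055)^2.4 ≈ 0.13014
  G=102: 102/255≈0.4000 > 0.04045 → ((0.4000+0.055)/1.055)^2.4 ≈ 0.13287
  B=161: 161/255≈0.6314 > 0.04045 → ((0.6314+0.055)/1.055)^2.4 ≈ 0.35640
  L2 = 0.2126×0.13014 + 0.7152×0.13287 + 0.0722×0.35640 ≈ 0.14843
Lighter = 0.14843, Darker = 0.12513
Ratio = (L_lighter + 0.05) / (L_darker + 0.05)
Ratio = (0.14843 + 0.05) / (0.12513 + 0.05) = 0.19843 / 0.17513 ≈ 1.1330
Ratio ≈ 1.13:1


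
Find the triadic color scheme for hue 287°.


Triadic: equally spaced at 120° intervals
H1 = 287°
H2 = (287 + 120) mod 360 = 47°
H3 = (287 + 240) mod 360 = 167°
Triadic = 287°, 47°, 167°


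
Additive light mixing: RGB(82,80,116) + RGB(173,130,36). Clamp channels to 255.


Additive: each channel = min(255, C₁+C₂)
R: 82+173 = 255 → 255
G: 80+130 = 210 → 210
B: 116+36 = 152 → 152
= RGB(255, 210, 152)


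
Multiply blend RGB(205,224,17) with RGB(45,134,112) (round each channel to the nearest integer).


Multiply: C = A×B/255, rounded to nearest integer
R: 205×45/255 = 9225/255 ≈ 36.176 → 36
G: 224×134/255 = 30016/255 ≈ 117.710 → 118
B: 17×112/255 = 1904/255 ≈ 7.467 → 7
= RGB(36, 118, 7)


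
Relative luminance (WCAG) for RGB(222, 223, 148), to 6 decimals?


Linearize each channel (sRGB transfer function): c = v/255; c_lin = c/12.92 if c ≤ 0.04045, else ((c+0.055)/1.055)^2.4
  R: 222/255 ≈ 0.870588 > 0.04045 → ((0.870588+0.055)/1.055)^2.4 ≈ 0.730461
  G: 223/255 ≈ 0.874510 > 0.04045 → ((0.874510+0.055)/1.055)^2.4 ≈ 0.737910
  B: 148/255 ≈ 0.580392 > 0.04045 → ((0.580392+0.055)/1.055)^2.4 ≈ 0.296138
R_lin = 0.730461, G_lin = 0.737910, B_lin = 0.296138
L = 0.2126×R + 0.7152×G + 0.0722×B
L = 0.2126×0.730461 + 0.7152×0.737910 + 0.0722×0.296138
L ≈ 0.704431


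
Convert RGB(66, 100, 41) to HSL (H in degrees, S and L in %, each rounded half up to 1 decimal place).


Normalize: R'=66/255≈0.2588, G'=100/255≈0.3922, B'=41/255≈0.1608
Max=100/255, Min=41/255, Δ=Max-Min=59/255
L = (Max+Min)/2 = (100+41)/510 = 141/510 = 0.27647… → L = 27.6%
L ≤ 0.5 → S = Δ/(Max+Min) = 59/(100+41) = 59/141 = 0.41843… → S = 41.8%
(the 1/255 factors cancel in S and H, so raw channel differences can be used)
Max is G' → H = 60 × ((B-R)/Δ + 2) = 60 × ((41-66)/59 + 2)
  -25/59 + 2 = -0.4237… + 2 = 1.5762…
  H = 60 × 1.5762… = 94.576…° → H = 94.6°
= HSL(94.6°, 41.8%, 27.6%)


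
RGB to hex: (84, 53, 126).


R = 84 → 54 (hex)
G = 53 → 35 (hex)
B = 126 → 7E (hex)
Hex = #54357E


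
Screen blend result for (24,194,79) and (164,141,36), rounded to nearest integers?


Screen: C = 255 - (255-A)×(255-B)/255, rounded to nearest integer
R: 255 - (255-24)×(255-164)/255 = 255 - 21021/255 ≈ 255 - 82.435 = 172.565 → 173
G: 255 - (255-194)×(255-141)/255 = 255 - 6954/255 ≈ 255 - 27.271 = 227.729 → 228
B: 255 - (255-79)×(255-36)/255 = 255 - 38544/255 ≈ 255 - 151.153 = 103.847 → 104
= RGB(173, 228, 104)


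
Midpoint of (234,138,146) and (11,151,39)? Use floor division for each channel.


Midpoint: each channel = ⌊(C₁+C₂)/2⌋
R: ⌊(234+11)/2⌋ = 122
G: ⌊(138+151)/2⌋ = 144
B: ⌊(146+39)/2⌋ = 92
= RGB(122, 144, 92)


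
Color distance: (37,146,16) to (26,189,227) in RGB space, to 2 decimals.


d = √[(R₁-R₂)² + (G₁-G₂)² + (B₁-B₂)²]
d = √[(37-26)² + (146-189)² + (16-227)²]
d = √[121 + 1849 + 44521]
d = √46491
d ≈ 215.62


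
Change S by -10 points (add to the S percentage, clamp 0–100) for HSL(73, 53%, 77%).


Original S = 53%
Adjustment = -10 percentage points
New S = 53 + (-10) = 43
Clamp to [0, 100] → 43
= HSL(73°, 43%, 77%)


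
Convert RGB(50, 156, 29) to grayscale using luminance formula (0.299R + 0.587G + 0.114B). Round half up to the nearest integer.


Gray = 0.299×R + 0.587×G + 0.114×B
Gray = 0.299×50 + 0.587×156 + 0.114×29
Gray = 14.950 + 91.572 + 3.306
Gray = 109.828 → round half up → 110
Gray = 110


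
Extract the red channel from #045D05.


Color: #045D05
R = 04 = 4
G = 5D = 93
B = 05 = 5
Red = 4


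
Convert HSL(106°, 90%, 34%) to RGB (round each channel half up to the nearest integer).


H=106°, S=0.90, L=0.34
C = (1-|2L-1|)×S = (1-|-0.32|)×0.90 = 0.612
H' = H/60 = 106/60 ≈ 1.7667; X = C×(1-|H' mod 2 - 1|) = 0.1428
m = L - C/2 = 0.34 - 0.306 = 0.034
Sector ⌊H'⌋ = 1 → (R',G',B') = (0.1428, 0.612, 0.0)
RGB = ((R'+m)×255, (G'+m)×255, (B'+m)×255) = (45.084, 164.73, 8.67)
Round half up → RGB(45, 165, 9)


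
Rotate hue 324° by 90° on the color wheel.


New hue = (H + rotation) mod 360
New hue = (324 + 90) mod 360
= 414 mod 360
= 54°


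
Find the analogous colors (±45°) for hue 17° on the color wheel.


Base hue: 17°
Left analog: (17 - 45) mod 360 = 332°
Right analog: (17 + 45) mod 360 = 62°
Analogous hues = 332° and 62°


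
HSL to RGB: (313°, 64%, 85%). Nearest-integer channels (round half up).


H=313°, S=0.64, L=0.85
C = (1-|2L-1|)×S = (1-|0.70|)×0.64 = 0.192
H' = H/60 = 313/60 ≈ 5.2167; X = C×(1-|H' mod 2 - 1|) = 0.1504
m = L - C/2 = 0.85 - 0.096 = 0.754
Sector ⌊H'⌋ = 5 → (R',G',B') = (0.192, 0.0, 0.1504)
RGB = ((R'+m)×255, (G'+m)×255, (B'+m)×255) = (241.23, 192.27, 230.622)
Round half up → RGB(241, 192, 231)


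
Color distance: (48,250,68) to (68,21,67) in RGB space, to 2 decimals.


d = √[(R₁-R₂)² + (G₁-G₂)² + (B₁-B₂)²]
d = √[(48-68)² + (250-21)² + (68-67)²]
d = √[400 + 52441 + 1]
d = √52842
d ≈ 229.87


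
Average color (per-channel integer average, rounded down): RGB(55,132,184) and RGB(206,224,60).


Midpoint: each channel = ⌊(C₁+C₂)/2⌋
R: ⌊(55+206)/2⌋ = 130
G: ⌊(132+224)/2⌋ = 178
B: ⌊(184+60)/2⌋ = 122
= RGB(130, 178, 122)


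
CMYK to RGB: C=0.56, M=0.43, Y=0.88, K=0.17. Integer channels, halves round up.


R = 255 × (1-C) × (1-K) = 255 × 0.44 × 0.83 = 93.126 → 93
G = 255 × (1-M) × (1-K) = 255 × 0.57 × 0.83 = 120.6405 → 121
B = 255 × (1-Y) × (1-K) = 255 × 0.12 × 0.83 = 25.398 → 25
= RGB(93, 121, 25)


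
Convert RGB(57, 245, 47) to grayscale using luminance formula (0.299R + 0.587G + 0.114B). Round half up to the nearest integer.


Gray = 0.299×R + 0.587×G + 0.114×B
Gray = 0.299×57 + 0.587×245 + 0.114×47
Gray = 17.043 + 143.815 + 5.358
Gray = 166.216 → round half up → 166
Gray = 166


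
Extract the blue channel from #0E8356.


Color: #0E8356
R = 0E = 14
G = 83 = 131
B = 56 = 86
Blue = 86


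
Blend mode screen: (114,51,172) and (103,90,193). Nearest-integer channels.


Screen: C = 255 - (255-A)×(255-B)/255, rounded to nearest integer
R: 255 - (255-114)×(255-103)/255 = 255 - 21432/255 ≈ 255 - 84.047 = 170.953 → 171
G: 255 - (255-51)×(255-90)/255 = 255 - 33660/255 ≈ 255 - 132.000 = 123.000 → 123
B: 255 - (255-172)×(255-193)/255 = 255 - 5146/255 ≈ 255 - 20.180 = 234.820 → 235
= RGB(171, 123, 235)


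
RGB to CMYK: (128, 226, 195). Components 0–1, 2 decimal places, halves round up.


R'=128/255≈0.5020, G'=226/255≈0.8863, B'=195/255≈0.7647
K = 1 - max(R',G',B') = 1 - 226/255 = 29/255 = 0.11372… → 0.11
(1-R'-K)/(1-K) simplifies to (max-R)/max with max = 226:
C = (226-128)/226 = 98/226 = 0.43362… → 0.43
M = (226-226)/226 = 0/226 = 0 → 0.00
Y = (226-195)/226 = 31/226 = 0.13716… → 0.14
= CMYK(0.43, 0.00, 0.14, 0.11)


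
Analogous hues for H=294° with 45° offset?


Base hue: 294°
Left analog: (294 - 45) mod 360 = 249°
Right analog: (294 + 45) mod 360 = 339°
Analogous hues = 249° and 339°


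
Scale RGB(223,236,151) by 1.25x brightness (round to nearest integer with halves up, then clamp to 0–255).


Multiply each channel by 1.25, round half up, clamp to [0, 255]
R: 223×1.25 = 278.75 → round → 279 → clamp → 255
G: 236×1.25 = 295 → clamp → 255
B: 151×1.25 = 188.75 → round → 189
= RGB(255, 255, 189)


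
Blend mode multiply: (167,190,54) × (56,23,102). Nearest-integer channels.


Multiply: C = A×B/255, rounded to nearest integer
R: 167×56/255 = 9352/255 ≈ 36.675 → 37
G: 190×23/255 = 4370/255 ≈ 17.137 → 17
B: 54×102/255 = 5508/255 ≈ 21.600 → 22
= RGB(37, 17, 22)


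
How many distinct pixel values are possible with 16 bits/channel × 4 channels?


Total bits = 16 bits/channel × 4 channels = 64 bits
Distinct pixel values = 2^64
= 18,446,744,073,709,551,616 pixel values


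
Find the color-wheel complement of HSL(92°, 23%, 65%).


Complement = opposite side of color wheel = hue + 180°
H' = (92 + 180) mod 360 = 272°
S and L unchanged.
= HSL(272°, 23%, 65%)


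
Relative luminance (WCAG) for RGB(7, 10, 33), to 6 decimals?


Linearize each channel (sRGB transfer function): c = v/255; c_lin = c/12.92 if c ≤ 0.04045, else ((c+0.055)/1.055)^2.4
  R: 7/255 ≈ 0.027451 ≤ 0.04045 → 0.027451/12.92 ≈ 0.002125
  G: 10/255 ≈ 0.039216 ≤ 0.04045 → 0.039216/12.92 ≈ 0.003035
  B: 33/255 ≈ 0.129412 > 0.04045 → ((0.129412+0.055)/1.055)^2.4 ≈ 0.015209
R_lin = 0.002125, G_lin = 0.003035, B_lin = 0.015209
L = 0.2126×R + 0.7152×G + 0.0722×B
L = 0.2126×0.002125 + 0.7152×0.003035 + 0.0722×0.015209
L ≈ 0.003721


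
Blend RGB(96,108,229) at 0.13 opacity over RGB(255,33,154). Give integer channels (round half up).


C = α×F + (1-α)×B, with 1-α = 0.87
R: 0.13×96 + 0.87×255 = 12.48 + 221.85 = 234.33 → 234
G: 0.13×108 + 0.87×33 = 14.04 + 28.71 = 42.75 → 43
B: 0.13×229 + 0.87×154 = 29.77 + 133.98 = 163.75 → 164
= RGB(234, 43, 164)


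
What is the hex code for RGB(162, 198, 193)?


R = 162 → A2 (hex)
G = 198 → C6 (hex)
B = 193 → C1 (hex)
Hex = #A2C6C1


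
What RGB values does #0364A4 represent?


03 → 3 (R)
64 → 100 (G)
A4 → 164 (B)
= RGB(3, 100, 164)


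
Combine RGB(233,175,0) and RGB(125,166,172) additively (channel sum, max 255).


Additive: each channel = min(255, C₁+C₂)
R: 233+125 = 358 → 255
G: 175+166 = 341 → 255
B: 0+172 = 172 → 172
= RGB(255, 255, 172)


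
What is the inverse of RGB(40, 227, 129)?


Invert: (255-R, 255-G, 255-B)
R: 255-40 = 215
G: 255-227 = 28
B: 255-129 = 126
= RGB(215, 28, 126)


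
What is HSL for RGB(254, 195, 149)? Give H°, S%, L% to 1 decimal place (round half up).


Normalize: R'=254/255≈0.9961, G'=195/255≈0.7647, B'=149/255≈0.5843
Max=254/255, Min=149/255, Δ=Max-Min=105/255
L = (Max+Min)/2 = (254+149)/510 = 403/510 = 0.79019… → L = 79.0%
L > 0.5 → S = Δ/(2-Max-Min) = 105/(510-254-149) = 105/107 = 0.98130… → S = 98.1%
(the 1/255 factors cancel in S and H, so raw channel differences can be used)
Max is R' → H = 60 × (((G-B)/Δ) mod 6) = 60 × (((195-149)/105) mod 6)
  46/105 = 0.4380…
  H = 60 × 0.4380… = 26.285…° → H = 26.3°
= HSL(26.3°, 98.1%, 79.0%)


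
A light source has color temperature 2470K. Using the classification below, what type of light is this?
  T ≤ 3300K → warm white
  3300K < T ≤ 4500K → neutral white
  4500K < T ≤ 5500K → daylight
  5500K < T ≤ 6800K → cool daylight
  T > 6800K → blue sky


Temperature: 2470K
2470K ≤ 3300K → warm white
Classification: warm white


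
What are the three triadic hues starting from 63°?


Triadic: equally spaced at 120° intervals
H1 = 63°
H2 = (63 + 120) mod 360 = 183°
H3 = (63 + 240) mod 360 = 303°
Triadic = 63°, 183°, 303°


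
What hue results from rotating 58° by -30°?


New hue = (H + rotation) mod 360
New hue = (58 -30) mod 360
= 28 mod 360
= 28°


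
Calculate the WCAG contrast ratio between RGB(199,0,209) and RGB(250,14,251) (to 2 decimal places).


Linearize each sRGB channel c=v/255: c/12.92 if c ≤ 0.04045 else ((c+0.055)/1.055)^2.4
L = 0.2126×R_lin + 0.7152×G_lin + 0.0722×B_lin
Color 1 (199,0,209):
  R=199: 199/255≈0.7804 > 0.04045 → ((0.7804+0.055)/1.055)^2.4 ≈ 0.57112
  G=0: 0/255≈0.0000 ≤ 0.04045 → 0.0000/12.92 ≈ 0.00000
  B=209: 209/255≈0.8196 > 0.04045 → ((0.8196+0.055)/1.055)^2.4 ≈ 0.63760
  L1 = 0.2126×0.57112 + 0.7152×0.00000 + 0.0722×0.63760 ≈ 0.16746
Color 2 (250,14,251):
  R=250: 250/255≈0.9804 > 0.04045 → ((0.9804+0.055)/1.055)^2.4 ≈ 0.95597
  G=14: 14/255≈0.0549 > 0.04045 → ((0.0549+0.055)/1.055)^2.4 ≈ 0.00439
  B=251: 251/255≈0.9843 > 0.04045 → ((0.9843+0.055)/1.055)^2.4 ≈ 0.96469
  L2 = 0.2126×0.95597 + 0.7152×0.00439 + 0.0722×0.96469 ≈ 0.27603
Lighter = 0.27603, Darker = 0.16746
Ratio = (L_lighter + 0.05) / (L_darker + 0.05)
Ratio = (0.27603 + 0.05) / (0.16746 + 0.05) = 0.32603 / 0.21746 ≈ 1.4993
Ratio ≈ 1.50:1


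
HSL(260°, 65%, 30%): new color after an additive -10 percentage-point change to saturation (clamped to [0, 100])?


Original S = 65%
Adjustment = -10 percentage points
New S = 65 + (-10) = 55
Clamp to [0, 100] → 55
= HSL(260°, 55%, 30%)


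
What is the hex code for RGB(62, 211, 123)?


R = 62 → 3E (hex)
G = 211 → D3 (hex)
B = 123 → 7B (hex)
Hex = #3ED37B


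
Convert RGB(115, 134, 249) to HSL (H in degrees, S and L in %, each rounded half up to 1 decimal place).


Normalize: R'=115/255≈0.4510, G'=134/255≈0.5255, B'=249/255≈0.9765
Max=249/255, Min=115/255, Δ=Max-Min=134/255
L = (Max+Min)/2 = (249+115)/510 = 364/510 = 0.71372… → L = 71.4%
L > 0.5 → S = Δ/(2-Max-Min) = 134/(510-249-115) = 134/146 = 0.91780… → S = 91.8%
(the 1/255 factors cancel in S and H, so raw channel differences can be used)
Max is B' → H = 60 × ((R-G)/Δ + 4) = 60 × ((115-134)/134 + 4)
  -19/134 + 4 = -0.1417… + 4 = 3.8582…
  H = 60 × 3.8582… = 231.492…° → H = 231.5°
= HSL(231.5°, 91.8%, 71.4%)


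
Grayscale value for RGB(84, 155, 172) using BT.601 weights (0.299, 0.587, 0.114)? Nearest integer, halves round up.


Gray = 0.299×R + 0.587×G + 0.114×B
Gray = 0.299×84 + 0.587×155 + 0.114×172
Gray = 25.116 + 90.985 + 19.608
Gray = 135.709 → round half up → 136
Gray = 136


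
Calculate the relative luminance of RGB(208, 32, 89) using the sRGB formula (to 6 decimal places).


Linearize each channel (sRGB transfer function): c = v/255; c_lin = c/12.92 if c ≤ 0.04045, else ((c+0.055)/1.055)^2.4
  R: 208/255 ≈ 0.815686 > 0.04045 → ((0.815686+0.055)/1.055)^2.4 ≈ 0.630757
  G: 32/255 ≈ 0.125490 > 0.04045 → ((0.125490+0.055)/1.055)^2.4 ≈ 0.014444
  B: 89/255 ≈ 0.349020 > 0.04045 → ((0.349020+0.055)/1.055)^2.4 ≈ 0.099899
R_lin = 0.630757, G_lin = 0.014444, B_lin = 0.099899
L = 0.2126×R + 0.7152×G + 0.0722×B
L = 0.2126×0.630757 + 0.7152×0.014444 + 0.0722×0.099899
L ≈ 0.151642


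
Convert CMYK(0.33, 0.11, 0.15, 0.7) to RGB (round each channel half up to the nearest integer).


R = 255 × (1-C) × (1-K) = 255 × 0.67 × 0.30 = 51.255 → 51
G = 255 × (1-M) × (1-K) = 255 × 0.89 × 0.30 = 68.085 → 68
B = 255 × (1-Y) × (1-K) = 255 × 0.85 × 0.30 = 65.025 → 65
= RGB(51, 68, 65)


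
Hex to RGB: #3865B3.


38 → 56 (R)
65 → 101 (G)
B3 → 179 (B)
= RGB(56, 101, 179)


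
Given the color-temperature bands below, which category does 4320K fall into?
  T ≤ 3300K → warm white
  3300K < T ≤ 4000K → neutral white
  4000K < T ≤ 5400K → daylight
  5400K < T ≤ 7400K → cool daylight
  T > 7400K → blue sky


Temperature: 4320K
4000K < 4320K ≤ 5400K → daylight
Classification: daylight


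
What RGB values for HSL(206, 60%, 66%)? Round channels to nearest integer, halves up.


H=206°, S=0.60, L=0.66
C = (1-|2L-1|)×S = (1-|0.32|)×0.60 = 0.408
H' = H/60 = 206/60 ≈ 3.4333; X = C×(1-|H' mod 2 - 1|) = 0.2312
m = L - C/2 = 0.66 - 0.204 = 0.456
Sector ⌊H'⌋ = 3 → (R',G',B') = (0.0, 0.2312, 0.408)
RGB = ((R'+m)×255, (G'+m)×255, (B'+m)×255) = (116.28, 175.236, 220.32)
Round half up → RGB(116, 175, 220)


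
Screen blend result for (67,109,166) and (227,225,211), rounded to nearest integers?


Screen: C = 255 - (255-A)×(255-B)/255, rounded to nearest integer
R: 255 - (255-67)×(255-227)/255 = 255 - 5264/255 ≈ 255 - 20.643 = 234.357 → 234
G: 255 - (255-109)×(255-225)/255 = 255 - 4380/255 ≈ 255 - 17.176 = 237.824 → 238
B: 255 - (255-166)×(255-211)/255 = 255 - 3916/255 ≈ 255 - 15.357 = 239.643 → 240
= RGB(234, 238, 240)


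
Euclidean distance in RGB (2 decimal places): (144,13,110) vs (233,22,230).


d = √[(R₁-R₂)² + (G₁-G₂)² + (B₁-B₂)²]
d = √[(144-233)² + (13-22)² + (110-230)²]
d = √[7921 + 81 + 14400]
d = √22402
d ≈ 149.67


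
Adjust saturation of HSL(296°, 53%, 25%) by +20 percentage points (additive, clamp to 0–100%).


Original S = 53%
Adjustment = +20 percentage points
New S = 53 + (20) = 73
Clamp to [0, 100] → 73
= HSL(296°, 73%, 25%)


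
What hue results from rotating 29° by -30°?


New hue = (H + rotation) mod 360
New hue = (29 -30) mod 360
= -1 mod 360
= 359°


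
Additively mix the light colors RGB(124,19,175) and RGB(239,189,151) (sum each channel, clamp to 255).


Additive: each channel = min(255, C₁+C₂)
R: 124+239 = 363 → 255
G: 19+189 = 208 → 208
B: 175+151 = 326 → 255
= RGB(255, 208, 255)


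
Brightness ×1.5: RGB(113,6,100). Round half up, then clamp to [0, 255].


Multiply each channel by 1.5, round half up, clamp to [0, 255]
R: 113×1.5 = 169.5 → round → 170
G: 6×1.5 = 9
B: 100×1.5 = 150
= RGB(170, 9, 150)


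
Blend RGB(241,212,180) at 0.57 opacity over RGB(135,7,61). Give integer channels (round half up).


C = α×F + (1-α)×B, with 1-α = 0.43
R: 0.57×241 + 0.43×135 = 137.37 + 58.05 = 195.42 → 195
G: 0.57×212 + 0.43×7 = 120.84 + 3.01 = 123.85 → 124
B: 0.57×180 + 0.43×61 = 102.60 + 26.23 = 128.83 → 129
= RGB(195, 124, 129)


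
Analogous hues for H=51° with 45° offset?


Base hue: 51°
Left analog: (51 - 45) mod 360 = 6°
Right analog: (51 + 45) mod 360 = 96°
Analogous hues = 6° and 96°


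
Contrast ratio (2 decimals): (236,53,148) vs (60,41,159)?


Linearize each sRGB channel c=v/255: c/12.92 if c ≤ 0.04045 else ((c+0.055)/1.055)^2.4
L = 0.2126×R_lin + 0.7152×G_lin + 0.0722×B_lin
Color 1 (236,53,148):
  R=236: 236/255≈0.9255 > 0.04045 → ((0.9255+0.055)/1.055)^2.4 ≈ 0.83880
  G=53: 53/255≈0.2078 > 0.04045 → ((0.2078+0.055)/1.055)^2.4 ≈ 0.03560
  B=148: 148/255≈0.5804 > 0.04045 → ((0.5804+0.055)/1.055)^2.4 ≈ 0.29614
  L1 = 0.2126×0.83880 + 0.7152×0.03560 + 0.0722×0.29614 ≈ 0.22517
Color 2 (60,41,159):
  R=60: 60/255≈0.2353 > 0.04045 → ((0.2353+0.055)/1.055)^2.4 ≈ 0.04519
  G=41: 41/255≈0.1608 > 0.04045 → ((0.1608+0.055)/1.055)^2.4 ≈ 0.02217
  B=159: 159/255≈0.6235 > 0.04045 → ((0.6235+0.055)/1.055)^2.4 ≈ 0.34670
  L2 = 0.2126×0.04519 + 0.7152×0.02217 + 0.0722×0.34670 ≈ 0.05050
Lighter = 0.22517, Darker = 0.05050
Ratio = (L_lighter + 0.05) / (L_darker + 0.05)
Ratio = (0.22517 + 0.05) / (0.05050 + 0.05) = 0.27517 / 0.10050 ≈ 2.7381
Ratio ≈ 2.74:1


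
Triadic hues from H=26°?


Triadic: equally spaced at 120° intervals
H1 = 26°
H2 = (26 + 120) mod 360 = 146°
H3 = (26 + 240) mod 360 = 266°
Triadic = 26°, 146°, 266°


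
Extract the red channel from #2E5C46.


Color: #2E5C46
R = 2E = 46
G = 5C = 92
B = 46 = 70
Red = 46


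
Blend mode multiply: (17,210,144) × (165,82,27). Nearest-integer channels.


Multiply: C = A×B/255, rounded to nearest integer
R: 17×165/255 = 2805/255 ≈ 11.000 → 11
G: 210×82/255 = 17220/255 ≈ 67.529 → 68
B: 144×27/255 = 3888/255 ≈ 15.247 → 15
= RGB(11, 68, 15)


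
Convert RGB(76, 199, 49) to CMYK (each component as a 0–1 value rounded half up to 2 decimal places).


R'=76/255≈0.2980, G'=199/255≈0.7804, B'=49/255≈0.1922
K = 1 - max(R',G',B') = 1 - 199/255 = 56/255 = 0.21960… → 0.22
(1-R'-K)/(1-K) simplifies to (max-R)/max with max = 199:
C = (199-76)/199 = 123/199 = 0.61809… → 0.62
M = (199-199)/199 = 0/199 = 0 → 0.00
Y = (199-49)/199 = 150/199 = 0.75376… → 0.75
= CMYK(0.62, 0.00, 0.75, 0.22)


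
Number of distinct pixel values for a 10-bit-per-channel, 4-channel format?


Total bits = 10 bits/channel × 4 channels = 40 bits
Distinct pixel values = 2^40
= 1,099,511,627,776 pixel values


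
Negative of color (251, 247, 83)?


Invert: (255-R, 255-G, 255-B)
R: 255-251 = 4
G: 255-247 = 8
B: 255-83 = 172
= RGB(4, 8, 172)


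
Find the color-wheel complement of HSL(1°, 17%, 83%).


Complement = opposite side of color wheel = hue + 180°
H' = (1 + 180) mod 360 = 181°
S and L unchanged.
= HSL(181°, 17%, 83%)


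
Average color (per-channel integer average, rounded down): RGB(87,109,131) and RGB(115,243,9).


Midpoint: each channel = ⌊(C₁+C₂)/2⌋
R: ⌊(87+115)/2⌋ = 101
G: ⌊(109+243)/2⌋ = 176
B: ⌊(131+9)/2⌋ = 70
= RGB(101, 176, 70)


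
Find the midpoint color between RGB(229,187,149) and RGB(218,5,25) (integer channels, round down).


Midpoint: each channel = ⌊(C₁+C₂)/2⌋
R: ⌊(229+218)/2⌋ = 223
G: ⌊(187+5)/2⌋ = 96
B: ⌊(149+25)/2⌋ = 87
= RGB(223, 96, 87)


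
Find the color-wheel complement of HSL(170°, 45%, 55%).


Complement = opposite side of color wheel = hue + 180°
H' = (170 + 180) mod 360 = 350°
S and L unchanged.
= HSL(350°, 45%, 55%)


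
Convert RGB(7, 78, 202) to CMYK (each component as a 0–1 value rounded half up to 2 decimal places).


R'=7/255≈0.0275, G'=78/255≈0.3059, B'=202/255≈0.7922
K = 1 - max(R',G',B') = 1 - 202/255 = 53/255 = 0.20784… → 0.21
(1-R'-K)/(1-K) simplifies to (max-R)/max with max = 202:
C = (202-7)/202 = 195/202 = 0.96534… → 0.97
M = (202-78)/202 = 124/202 = 0.61386… → 0.61
Y = (202-202)/202 = 0/202 = 0 → 0.00
= CMYK(0.97, 0.61, 0.00, 0.21)


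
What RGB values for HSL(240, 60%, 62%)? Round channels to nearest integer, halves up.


H=240°, S=0.60, L=0.62
C = (1-|2L-1|)×S = (1-|0.24|)×0.60 = 0.456
H' = H/60 = 240/60 ≈ 4.0000; X = C×(1-|H' mod 2 - 1|) = 0.0
m = L - C/2 = 0.62 - 0.228 = 0.392
Sector ⌊H'⌋ = 4 → (R',G',B') = (0.0, 0.0, 0.456)
RGB = ((R'+m)×255, (G'+m)×255, (B'+m)×255) = (99.96, 99.96, 216.24)
Round half up → RGB(100, 100, 216)


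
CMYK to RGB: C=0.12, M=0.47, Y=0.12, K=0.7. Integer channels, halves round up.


R = 255 × (1-C) × (1-K) = 255 × 0.88 × 0.30 = 67.32 → 67
G = 255 × (1-M) × (1-K) = 255 × 0.53 × 0.30 = 40.545 → 41
B = 255 × (1-Y) × (1-K) = 255 × 0.88 × 0.30 = 67.32 → 67
= RGB(67, 41, 67)


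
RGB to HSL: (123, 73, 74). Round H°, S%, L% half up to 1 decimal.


Normalize: R'=123/255≈0.4824, G'=73/255≈0.2863, B'=74/255≈0.2902
Max=123/255, Min=73/255, Δ=Max-Min=50/255
L = (Max+Min)/2 = (123+73)/510 = 196/510 = 0.38431… → L = 38.4%
L ≤ 0.5 → S = Δ/(Max+Min) = 50/(123+73) = 50/196 = 0.25510… → S = 25.5%
(the 1/255 factors cancel in S and H, so raw channel differences can be used)
Max is R' → H = 60 × (((G-B)/Δ) mod 6) = 60 × (((73-74)/50) mod 6)
  (-1)/50 = -0.02; negative, so add 6 → 5.98
  H = 60 × 5.98 = 358.8° → H = 358.8°
= HSL(358.8°, 25.5%, 38.4%)


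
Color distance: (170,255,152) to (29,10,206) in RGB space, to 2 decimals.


d = √[(R₁-R₂)² + (G₁-G₂)² + (B₁-B₂)²]
d = √[(170-29)² + (255-10)² + (152-206)²]
d = √[19881 + 60025 + 2916]
d = √82822
d ≈ 287.79


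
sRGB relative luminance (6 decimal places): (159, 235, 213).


Linearize each channel (sRGB transfer function): c = v/255; c_lin = c/12.92 if c ≤ 0.04045, else ((c+0.055)/1.055)^2.4
  R: 159/255 ≈ 0.623529 > 0.04045 → ((0.623529+0.055)/1.055)^2.4 ≈ 0.346704
  G: 235/255 ≈ 0.921569 > 0.04045 → ((0.921569+0.055)/1.055)^2.4 ≈ 0.830770
  B: 213/255 ≈ 0.835294 > 0.04045 → ((0.835294+0.055)/1.055)^2.4 ≈ 0.665387
R_lin = 0.346704, G_lin = 0.830770, B_lin = 0.665387
L = 0.2126×R + 0.7152×G + 0.0722×B
L = 0.2126×0.346704 + 0.7152×0.830770 + 0.0722×0.665387
L ≈ 0.715917


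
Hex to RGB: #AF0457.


AF → 175 (R)
04 → 4 (G)
57 → 87 (B)
= RGB(175, 4, 87)


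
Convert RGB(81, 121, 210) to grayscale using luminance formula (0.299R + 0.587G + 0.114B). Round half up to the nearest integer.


Gray = 0.299×R + 0.587×G + 0.114×B
Gray = 0.299×81 + 0.587×121 + 0.114×210
Gray = 24.219 + 71.027 + 23.940
Gray = 119.186 → round half up → 119
Gray = 119


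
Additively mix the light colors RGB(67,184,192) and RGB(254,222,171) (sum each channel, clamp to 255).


Additive: each channel = min(255, C₁+C₂)
R: 67+254 = 321 → 255
G: 184+222 = 406 → 255
B: 192+171 = 363 → 255
= RGB(255, 255, 255)


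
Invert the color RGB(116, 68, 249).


Invert: (255-R, 255-G, 255-B)
R: 255-116 = 139
G: 255-68 = 187
B: 255-249 = 6
= RGB(139, 187, 6)


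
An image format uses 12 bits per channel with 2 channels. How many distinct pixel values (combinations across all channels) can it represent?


Total bits = 12 bits/channel × 2 channels = 24 bits
Distinct pixel values = 2^24
= 16,777,216 pixel values


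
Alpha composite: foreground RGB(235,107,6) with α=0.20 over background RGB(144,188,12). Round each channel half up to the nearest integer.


C = α×F + (1-α)×B, with 1-α = 0.80
R: 0.20×235 + 0.80×144 = 47.00 + 115.20 = 162.20 → 162
G: 0.20×107 + 0.80×188 = 21.40 + 150.40 = 171.80 → 172
B: 0.20×6 + 0.80×12 = 1.20 + 9.60 = 10.80 → 11
= RGB(162, 172, 11)


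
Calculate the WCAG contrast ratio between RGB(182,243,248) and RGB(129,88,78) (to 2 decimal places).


Linearize each sRGB channel c=v/255: c/12.92 if c ≤ 0.04045 else ((c+0.055)/1.055)^2.4
L = 0.2126×R_lin + 0.7152×G_lin + 0.0722×B_lin
Color 1 (182,243,248):
  R=182: 182/255≈0.7137 > 0.04045 → ((0.7137+0.055)/1.055)^2.4 ≈ 0.46778
  G=243: 243/255≈0.9529 > 0.04045 → ((0.9529+0.055)/1.055)^2.4 ≈ 0.89627
  B=248: 248/255≈0.9725 > 0.04045 → ((0.9725+0.055)/1.055)^2.4 ≈ 0.93869
  L1 = 0.2126×0.46778 + 0.7152×0.89627 + 0.0722×0.93869 ≈ 0.80824
Color 2 (129,88,78):
  R=129: 129/255≈0.5059 > 0.04045 → ((0.5059+0.055)/1.055)^2.4 ≈ 0.21953
  G=88: 88/255≈0.3451 > 0.04045 → ((0.3451+0.055)/1.055)^2.4 ≈ 0.09759
  B=78: 78/255≈0.3059 > 0.04045 → ((0.3059+0.055)/1.055)^2.4 ≈ 0.07619
  L2 = 0.2126×0.21953 + 0.7152×0.09759 + 0.0722×0.07619 ≈ 0.12197
Lighter = 0.80824, Darker = 0.12197
Ratio = (L_lighter + 0.05) / (L_darker + 0.05)
Ratio = (0.80824 + 0.05) / (0.12197 + 0.05) = 0.85824 / 0.17197 ≈ 4.9907
Ratio ≈ 4.99:1


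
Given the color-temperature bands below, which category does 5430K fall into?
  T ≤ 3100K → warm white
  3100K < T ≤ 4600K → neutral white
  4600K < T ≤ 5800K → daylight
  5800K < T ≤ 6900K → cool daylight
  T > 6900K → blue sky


Temperature: 5430K
4600K < 5430K ≤ 5800K → daylight
Classification: daylight


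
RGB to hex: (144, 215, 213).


R = 144 → 90 (hex)
G = 215 → D7 (hex)
B = 213 → D5 (hex)
Hex = #90D7D5


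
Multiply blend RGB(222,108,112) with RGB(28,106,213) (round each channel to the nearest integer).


Multiply: C = A×B/255, rounded to nearest integer
R: 222×28/255 = 6216/255 ≈ 24.376 → 24
G: 108×106/255 = 11448/255 ≈ 44.894 → 45
B: 112×213/255 = 23856/255 ≈ 93.553 → 94
= RGB(24, 45, 94)


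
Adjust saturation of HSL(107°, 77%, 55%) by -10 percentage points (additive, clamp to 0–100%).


Original S = 77%
Adjustment = -10 percentage points
New S = 77 + (-10) = 67
Clamp to [0, 100] → 67
= HSL(107°, 67%, 55%)


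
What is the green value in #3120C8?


Color: #3120C8
R = 31 = 49
G = 20 = 32
B = C8 = 200
Green = 32


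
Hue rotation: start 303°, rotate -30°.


New hue = (H + rotation) mod 360
New hue = (303 -30) mod 360
= 273 mod 360
= 273°


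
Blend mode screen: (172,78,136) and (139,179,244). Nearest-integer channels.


Screen: C = 255 - (255-A)×(255-B)/255, rounded to nearest integer
R: 255 - (255-172)×(255-139)/255 = 255 - 9628/255 ≈ 255 - 37.757 = 217.243 → 217
G: 255 - (255-78)×(255-179)/255 = 255 - 13452/255 ≈ 255 - 52.753 = 202.247 → 202
B: 255 - (255-136)×(255-244)/255 = 255 - 1309/255 ≈ 255 - 5.133 = 249.867 → 250
= RGB(217, 202, 250)


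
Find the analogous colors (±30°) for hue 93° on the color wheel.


Base hue: 93°
Left analog: (93 - 30) mod 360 = 63°
Right analog: (93 + 30) mod 360 = 123°
Analogous hues = 63° and 123°


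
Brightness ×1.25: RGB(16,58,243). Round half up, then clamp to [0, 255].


Multiply each channel by 1.25, round half up, clamp to [0, 255]
R: 16×1.25 = 20
G: 58×1.25 = 72.5 → round → 73
B: 243×1.25 = 303.75 → round → 304 → clamp → 255
= RGB(20, 73, 255)


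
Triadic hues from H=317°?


Triadic: equally spaced at 120° intervals
H1 = 317°
H2 = (317 + 120) mod 360 = 77°
H3 = (317 + 240) mod 360 = 197°
Triadic = 317°, 77°, 197°


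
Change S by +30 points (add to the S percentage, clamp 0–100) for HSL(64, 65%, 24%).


Original S = 65%
Adjustment = +30 percentage points
New S = 65 + (30) = 95
Clamp to [0, 100] → 95
= HSL(64°, 95%, 24%)


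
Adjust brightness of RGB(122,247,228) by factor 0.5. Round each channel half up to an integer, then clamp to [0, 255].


Multiply each channel by 0.5, round half up, clamp to [0, 255]
R: 122×0.5 = 61
G: 247×0.5 = 123.5 → round → 124
B: 228×0.5 = 114
= RGB(61, 124, 114)


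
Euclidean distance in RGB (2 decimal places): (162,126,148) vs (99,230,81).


d = √[(R₁-R₂)² + (G₁-G₂)² + (B₁-B₂)²]
d = √[(162-99)² + (126-230)² + (148-81)²]
d = √[3969 + 10816 + 4489]
d = √19274
d ≈ 138.83


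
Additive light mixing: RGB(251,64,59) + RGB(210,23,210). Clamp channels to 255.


Additive: each channel = min(255, C₁+C₂)
R: 251+210 = 461 → 255
G: 64+23 = 87 → 87
B: 59+210 = 269 → 255
= RGB(255, 87, 255)


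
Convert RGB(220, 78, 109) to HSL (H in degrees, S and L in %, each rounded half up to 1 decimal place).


Normalize: R'=220/255≈0.8627, G'=78/255≈0.3059, B'=109/255≈0.4275
Max=220/255, Min=78/255, Δ=Max-Min=142/255
L = (Max+Min)/2 = (220+78)/510 = 298/510 = 0.58431… → L = 58.4%
L > 0.5 → S = Δ/(2-Max-Min) = 142/(510-220-78) = 142/212 = 0.66981… → S = 67.0%
(the 1/255 factors cancel in S and H, so raw channel differences can be used)
Max is R' → H = 60 × (((G-B)/Δ) mod 6) = 60 × (((78-109)/142) mod 6)
  (-31)/142 = -0.2183…; negative, so add 6 → 5.7816…
  H = 60 × 5.7816… = 346.901…° → H = 346.9°
= HSL(346.9°, 67.0%, 58.4%)


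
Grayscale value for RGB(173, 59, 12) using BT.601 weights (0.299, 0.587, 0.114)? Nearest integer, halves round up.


Gray = 0.299×R + 0.587×G + 0.114×B
Gray = 0.299×173 + 0.587×59 + 0.114×12
Gray = 51.727 + 34.633 + 1.368
Gray = 87.728 → round half up → 88
Gray = 88


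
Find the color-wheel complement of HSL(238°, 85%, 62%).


Complement = opposite side of color wheel = hue + 180°
H' = (238 + 180) mod 360 = 58°
S and L unchanged.
= HSL(58°, 85%, 62%)


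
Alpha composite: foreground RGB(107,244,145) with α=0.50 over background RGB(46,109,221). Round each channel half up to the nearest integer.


C = α×F + (1-α)×B, with 1-α = 0.50
R: 0.50×107 + 0.50×46 = 53.50 + 23.00 = 76.50 → 77
G: 0.50×244 + 0.50×109 = 122.00 + 54.50 = 176.50 → 177
B: 0.50×145 + 0.50×221 = 72.50 + 110.50 = 183.00 → 183
= RGB(77, 177, 183)


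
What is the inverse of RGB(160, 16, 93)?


Invert: (255-R, 255-G, 255-B)
R: 255-160 = 95
G: 255-16 = 239
B: 255-93 = 162
= RGB(95, 239, 162)


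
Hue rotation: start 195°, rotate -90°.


New hue = (H + rotation) mod 360
New hue = (195 -90) mod 360
= 105 mod 360
= 105°


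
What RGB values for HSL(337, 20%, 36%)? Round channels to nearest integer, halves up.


H=337°, S=0.20, L=0.36
C = (1-|2L-1|)×S = (1-|-0.28|)×0.20 = 0.144
H' = H/60 = 337/60 ≈ 5.6167; X = C×(1-|H' mod 2 - 1|) = 0.0552
m = L - C/2 = 0.36 - 0.072 = 0.288
Sector ⌊H'⌋ = 5 → (R',G',B') = (0.144, 0.0, 0.0552)
RGB = ((R'+m)×255, (G'+m)×255, (B'+m)×255) = (110.16, 73.44, 87.516)
Round half up → RGB(110, 73, 88)


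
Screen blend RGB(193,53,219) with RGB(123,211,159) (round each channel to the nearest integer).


Screen: C = 255 - (255-A)×(255-B)/255, rounded to nearest integer
R: 255 - (255-193)×(255-123)/255 = 255 - 8184/255 ≈ 255 - 32.094 = 222.906 → 223
G: 255 - (255-53)×(255-211)/255 = 255 - 8888/255 ≈ 255 - 34.855 = 220.145 → 220
B: 255 - (255-219)×(255-159)/255 = 255 - 3456/255 ≈ 255 - 13.553 = 241.447 → 241
= RGB(223, 220, 241)


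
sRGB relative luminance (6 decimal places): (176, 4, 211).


Linearize each channel (sRGB transfer function): c = v/255; c_lin = c/12.92 if c ≤ 0.04045, else ((c+0.055)/1.055)^2.4
  R: 176/255 ≈ 0.690196 > 0.04045 → ((0.690196+0.055)/1.055)^2.4 ≈ 0.434154
  G: 4/255 ≈ 0.015686 ≤ 0.04045 → 0.015686/12.92 ≈ 0.001214
  B: 211/255 ≈ 0.827451 > 0.04045 → ((0.827451+0.055)/1.055)^2.4 ≈ 0.651406
R_lin = 0.434154, G_lin = 0.001214, B_lin = 0.651406
L = 0.2126×R + 0.7152×G + 0.0722×B
L = 0.2126×0.434154 + 0.7152×0.001214 + 0.0722×0.651406
L ≈ 0.140201
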